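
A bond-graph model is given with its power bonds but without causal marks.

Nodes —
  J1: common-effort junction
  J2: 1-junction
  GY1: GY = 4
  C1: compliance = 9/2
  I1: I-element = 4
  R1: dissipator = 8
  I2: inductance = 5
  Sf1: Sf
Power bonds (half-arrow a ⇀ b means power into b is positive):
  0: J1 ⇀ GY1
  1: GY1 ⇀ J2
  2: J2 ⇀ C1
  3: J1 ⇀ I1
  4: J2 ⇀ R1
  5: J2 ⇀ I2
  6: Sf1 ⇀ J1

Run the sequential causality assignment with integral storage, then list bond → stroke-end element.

bond 0 stroke→J1
bond 1 stroke→J2
bond 2 stroke→J2
bond 3 stroke→I1
bond 4 stroke→J2
bond 5 stroke→I2
bond 6 stroke→Sf1

#6 stroke→Sf1  (Sf1 (Sf) sets flow on bond)
#2 stroke→J2  (prefer integral on C1)
#3 stroke→I1  (I1 outputs flow p/I1)
#0 stroke→J1  (J1 needs exactly one e-in)
#1 stroke→J2  (through GY1, causality inverts; strokes same side of GY1)
#5 stroke→I2  (I2 outputs flow p/I2)
#4 stroke→J2  (common-f at J2 fixed by 5)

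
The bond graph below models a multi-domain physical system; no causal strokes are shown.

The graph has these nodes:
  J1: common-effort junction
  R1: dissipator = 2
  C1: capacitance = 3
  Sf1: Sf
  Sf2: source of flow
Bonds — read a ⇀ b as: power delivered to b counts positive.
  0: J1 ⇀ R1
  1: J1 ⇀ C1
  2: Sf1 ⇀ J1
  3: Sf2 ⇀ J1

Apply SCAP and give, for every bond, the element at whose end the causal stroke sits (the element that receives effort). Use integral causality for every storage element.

β2 stroke→Sf1  (Sf1: flow source, stroke at near end)
β3 stroke→Sf2  (source Sf2 imposes f)
β1 stroke→J1  (C1: C, integral causality)
β0 stroke→R1  (common-e at J1 fixed by 1)

b0 stroke→R1
b1 stroke→J1
b2 stroke→Sf1
b3 stroke→Sf2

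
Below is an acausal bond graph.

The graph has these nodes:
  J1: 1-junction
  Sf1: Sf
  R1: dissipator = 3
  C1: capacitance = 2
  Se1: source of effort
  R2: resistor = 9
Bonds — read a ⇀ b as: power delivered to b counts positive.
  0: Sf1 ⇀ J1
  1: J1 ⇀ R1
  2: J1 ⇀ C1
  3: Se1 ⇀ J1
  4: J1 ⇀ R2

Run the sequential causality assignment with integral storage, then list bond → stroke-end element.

b0 stroke→Sf1  (source Sf1 imposes f)
b3 stroke→J1  (Se1: effort source, stroke at far end)
b1 stroke→J1  (J1: bond 0 brought flow, rest push out)
b2 stroke→J1  (J1 flow already set via bond 0)
b4 stroke→J1  (J1 flow already set via bond 0)

b0 stroke at Sf1
b1 stroke at J1
b2 stroke at J1
b3 stroke at J1
b4 stroke at J1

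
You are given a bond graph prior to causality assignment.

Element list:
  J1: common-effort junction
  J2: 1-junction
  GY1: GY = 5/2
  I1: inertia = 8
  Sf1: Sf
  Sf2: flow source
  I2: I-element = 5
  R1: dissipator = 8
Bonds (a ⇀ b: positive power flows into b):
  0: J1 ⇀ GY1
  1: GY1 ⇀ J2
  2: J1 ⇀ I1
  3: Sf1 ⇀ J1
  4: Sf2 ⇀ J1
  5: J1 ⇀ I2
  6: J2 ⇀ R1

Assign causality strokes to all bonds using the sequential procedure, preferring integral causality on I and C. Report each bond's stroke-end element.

b0 |J1
b1 |J2
b2 |I1
b3 |Sf1
b4 |Sf2
b5 |I2
b6 |R1

b3 stroke→Sf1  (Sf1 (Sf) sets flow on bond)
b4 stroke→Sf2  (source Sf2 imposes f)
b2 stroke→I1  (I1 outputs flow p/I1)
b5 stroke→I2  (I2 integral (f out))
b0 stroke→J1  (J1 needs exactly one e-in)
b1 stroke→J2  (GY1 both-in/both-out from 0)
b6 stroke→R1  (J2: last free bond brings flow in)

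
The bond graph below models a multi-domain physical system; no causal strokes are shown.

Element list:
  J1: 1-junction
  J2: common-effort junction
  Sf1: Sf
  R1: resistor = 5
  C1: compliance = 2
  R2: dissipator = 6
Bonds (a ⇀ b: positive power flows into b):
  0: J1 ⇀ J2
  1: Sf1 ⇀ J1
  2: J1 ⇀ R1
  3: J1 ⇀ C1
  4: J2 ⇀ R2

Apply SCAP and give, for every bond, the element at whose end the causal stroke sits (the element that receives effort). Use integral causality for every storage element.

#1 →Sf1  (Sf1 (Sf) sets flow on bond)
#0 →J1  (common-f at J1 fixed by 1)
#2 →J1  (common-f at J1 fixed by 1)
#3 →J1  (J1 flow already set via bond 1)
#4 →J2  (J2: last free bond brings effort in)

bond 0 stroke→J1
bond 1 stroke→Sf1
bond 2 stroke→J1
bond 3 stroke→J1
bond 4 stroke→J2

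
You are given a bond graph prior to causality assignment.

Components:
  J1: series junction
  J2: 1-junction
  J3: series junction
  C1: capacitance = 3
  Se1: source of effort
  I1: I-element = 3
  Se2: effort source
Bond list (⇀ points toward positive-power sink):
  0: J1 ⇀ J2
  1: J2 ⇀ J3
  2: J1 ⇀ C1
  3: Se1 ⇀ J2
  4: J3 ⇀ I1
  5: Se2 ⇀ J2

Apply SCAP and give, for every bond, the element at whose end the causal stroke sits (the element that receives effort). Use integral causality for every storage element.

b3 stroke at J2  (source Se1 imposes e)
b5 stroke at J2  (Se2 (Se) sets effort on bond)
b2 stroke at J1  (prefer integral on C1)
b0 stroke at J2  (J1 needs exactly one f-in)
b1 stroke at J3  (J2: last free bond brings flow in)
b4 stroke at I1  (closing 1-jn rule on J3)

#0 →J2
#1 →J3
#2 →J1
#3 →J2
#4 →I1
#5 →J2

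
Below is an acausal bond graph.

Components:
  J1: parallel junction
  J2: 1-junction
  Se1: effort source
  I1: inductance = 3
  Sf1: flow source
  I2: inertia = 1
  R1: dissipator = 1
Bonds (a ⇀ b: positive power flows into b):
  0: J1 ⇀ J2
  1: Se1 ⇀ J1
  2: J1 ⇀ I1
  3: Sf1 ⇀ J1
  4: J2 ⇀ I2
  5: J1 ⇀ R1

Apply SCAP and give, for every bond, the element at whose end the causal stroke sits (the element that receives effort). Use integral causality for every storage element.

b1 →J1  (Se1 (Se) sets effort on bond)
b3 →Sf1  (source Sf1 imposes f)
b0 →J2  (J1: bond 1 brought effort, rest push out)
b2 →I1  (J1: bond 1 brought effort, rest push out)
b5 →R1  (J1: bond 1 brought effort, rest push out)
b4 →I2  (J2 needs exactly one f-in)

bond 0 stroke at J2
bond 1 stroke at J1
bond 2 stroke at I1
bond 3 stroke at Sf1
bond 4 stroke at I2
bond 5 stroke at R1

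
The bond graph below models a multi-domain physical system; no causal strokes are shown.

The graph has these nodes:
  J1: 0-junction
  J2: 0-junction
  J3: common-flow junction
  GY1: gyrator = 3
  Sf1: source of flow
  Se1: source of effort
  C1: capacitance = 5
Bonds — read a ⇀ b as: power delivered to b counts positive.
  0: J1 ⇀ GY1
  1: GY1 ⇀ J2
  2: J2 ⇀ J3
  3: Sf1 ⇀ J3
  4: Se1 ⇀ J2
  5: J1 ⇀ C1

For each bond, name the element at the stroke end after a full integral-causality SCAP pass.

bond 3 →Sf1  (Sf1 fixes flow; stroke at Sf1)
bond 4 →J2  (Se1 fixes effort; stroke away)
bond 1 →GY1  (J2 effort already set via bond 4)
bond 2 →J3  (J2 effort already set via bond 4)
bond 0 →GY1  (GY GY1: same side as bond 1)
bond 5 →J1  (closing 0-jn rule on J1)

bond 0 |GY1
bond 1 |GY1
bond 2 |J3
bond 3 |Sf1
bond 4 |J2
bond 5 |J1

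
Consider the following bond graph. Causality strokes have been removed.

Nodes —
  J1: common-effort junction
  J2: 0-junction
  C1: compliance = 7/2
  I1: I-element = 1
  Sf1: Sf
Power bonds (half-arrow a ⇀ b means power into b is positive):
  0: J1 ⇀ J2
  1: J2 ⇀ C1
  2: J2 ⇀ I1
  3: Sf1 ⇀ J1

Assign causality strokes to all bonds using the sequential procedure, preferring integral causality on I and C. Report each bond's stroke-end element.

β0 stroke→J1
β1 stroke→J2
β2 stroke→I1
β3 stroke→Sf1

bond 3 stroke at Sf1  (Sf1 fixes flow; stroke at Sf1)
bond 0 stroke at J1  (only one effort-in slot at J1)
bond 1 stroke at J2  (C1 integral (e out))
bond 2 stroke at I1  (common-e at J2 fixed by 1)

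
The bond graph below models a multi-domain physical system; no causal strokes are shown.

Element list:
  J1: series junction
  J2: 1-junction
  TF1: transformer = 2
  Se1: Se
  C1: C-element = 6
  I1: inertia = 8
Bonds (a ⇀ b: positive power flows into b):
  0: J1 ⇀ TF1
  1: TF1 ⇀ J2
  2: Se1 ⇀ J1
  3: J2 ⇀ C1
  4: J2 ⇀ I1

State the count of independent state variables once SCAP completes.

bond 2 stroke at J1  (Se1: effort source, stroke at far end)
bond 0 stroke at TF1  (J1: last free bond brings flow in)
bond 1 stroke at J2  (through TF1, causality passes straight; one stroke at TF1)
bond 3 stroke at J2  (C1 integral (e out))
bond 4 stroke at I1  (J2: last free bond brings flow in)

2  (C1, I1 all integral)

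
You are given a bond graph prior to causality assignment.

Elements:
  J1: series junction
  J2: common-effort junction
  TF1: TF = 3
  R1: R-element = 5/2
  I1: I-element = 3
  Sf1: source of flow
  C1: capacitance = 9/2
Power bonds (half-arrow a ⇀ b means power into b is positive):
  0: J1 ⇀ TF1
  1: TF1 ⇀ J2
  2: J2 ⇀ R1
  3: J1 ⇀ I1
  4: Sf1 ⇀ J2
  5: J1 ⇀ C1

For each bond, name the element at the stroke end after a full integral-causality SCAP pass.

#4 stroke→Sf1  (Sf1: flow source, stroke at near end)
#3 stroke→I1  (I1 integral (f out))
#0 stroke→J1  (common-f at J1 fixed by 3)
#5 stroke→J1  (J1: bond 3 brought flow, rest push out)
#1 stroke→TF1  (TF1 one-in-one-out from 0)
#2 stroke→J2  (J2: last free bond brings effort in)

#0 →J1
#1 →TF1
#2 →J2
#3 →I1
#4 →Sf1
#5 →J1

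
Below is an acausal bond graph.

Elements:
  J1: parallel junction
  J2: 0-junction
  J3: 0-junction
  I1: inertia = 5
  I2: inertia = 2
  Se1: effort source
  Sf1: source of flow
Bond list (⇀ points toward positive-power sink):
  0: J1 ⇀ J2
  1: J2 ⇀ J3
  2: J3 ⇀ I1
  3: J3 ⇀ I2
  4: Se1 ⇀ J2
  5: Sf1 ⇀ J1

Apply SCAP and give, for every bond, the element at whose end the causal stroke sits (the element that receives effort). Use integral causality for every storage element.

#0 →J1
#1 →J3
#2 →I1
#3 →I2
#4 →J2
#5 →Sf1

b4 →J2  (Se1: effort source, stroke at far end)
b5 →Sf1  (Sf1 fixes flow; stroke at Sf1)
b0 →J1  (J1: last free bond brings effort in)
b1 →J3  (0-jn J2 has e-setter on 4)
b2 →I1  (J3 effort already set via bond 1)
b3 →I2  (J3 effort already set via bond 1)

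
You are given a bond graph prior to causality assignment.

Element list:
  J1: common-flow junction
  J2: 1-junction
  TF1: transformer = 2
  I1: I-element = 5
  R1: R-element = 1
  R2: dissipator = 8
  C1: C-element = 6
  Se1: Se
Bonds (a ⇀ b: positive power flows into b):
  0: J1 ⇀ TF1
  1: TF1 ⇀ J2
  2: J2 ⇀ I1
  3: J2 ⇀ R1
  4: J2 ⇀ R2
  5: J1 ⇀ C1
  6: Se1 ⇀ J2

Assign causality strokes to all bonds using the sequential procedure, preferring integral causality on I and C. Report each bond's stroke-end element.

β6 stroke at J2  (Se1: effort source, stroke at far end)
β2 stroke at I1  (I1 integral (f out))
β1 stroke at J2  (J2 flow already set via bond 2)
β3 stroke at J2  (1-jn J2 has f-setter on 2)
β4 stroke at J2  (1-jn J2 has f-setter on 2)
β0 stroke at TF1  (through TF1, causality passes straight; one stroke at TF1)
β5 stroke at J1  (common-f at J1 fixed by 0)

bond 0 stroke at TF1
bond 1 stroke at J2
bond 2 stroke at I1
bond 3 stroke at J2
bond 4 stroke at J2
bond 5 stroke at J1
bond 6 stroke at J2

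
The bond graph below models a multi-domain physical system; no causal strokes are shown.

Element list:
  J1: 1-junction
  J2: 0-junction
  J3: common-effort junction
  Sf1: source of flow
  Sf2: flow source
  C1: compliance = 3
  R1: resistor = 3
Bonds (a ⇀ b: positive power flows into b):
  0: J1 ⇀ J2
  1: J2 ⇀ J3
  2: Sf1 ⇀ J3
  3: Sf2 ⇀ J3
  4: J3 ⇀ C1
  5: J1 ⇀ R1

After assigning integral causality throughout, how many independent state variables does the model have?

1  (C1 all integral)

#2 stroke→Sf1  (Sf1: flow source, stroke at near end)
#3 stroke→Sf2  (Sf2 fixes flow; stroke at Sf2)
#4 stroke→J3  (prefer integral on C1)
#1 stroke→J2  (common-e at J3 fixed by 4)
#0 stroke→J1  (common-e at J2 fixed by 1)
#5 stroke→R1  (only one flow-in slot at J1)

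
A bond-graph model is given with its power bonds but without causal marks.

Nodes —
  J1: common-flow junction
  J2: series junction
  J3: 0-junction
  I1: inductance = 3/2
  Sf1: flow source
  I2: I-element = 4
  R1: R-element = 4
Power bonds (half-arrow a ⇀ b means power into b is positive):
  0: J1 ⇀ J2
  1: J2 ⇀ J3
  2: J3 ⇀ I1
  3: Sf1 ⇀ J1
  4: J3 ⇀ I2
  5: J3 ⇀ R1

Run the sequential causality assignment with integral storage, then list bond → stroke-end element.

β0 stroke→J1
β1 stroke→J2
β2 stroke→I1
β3 stroke→Sf1
β4 stroke→I2
β5 stroke→J3

bond 3 stroke at Sf1  (source Sf1 imposes f)
bond 0 stroke at J1  (common-f at J1 fixed by 3)
bond 1 stroke at J2  (common-f at J2 fixed by 0)
bond 2 stroke at I1  (I1 outputs flow p/I1)
bond 4 stroke at I2  (I2 integral (f out))
bond 5 stroke at J3  (J3 needs exactly one e-in)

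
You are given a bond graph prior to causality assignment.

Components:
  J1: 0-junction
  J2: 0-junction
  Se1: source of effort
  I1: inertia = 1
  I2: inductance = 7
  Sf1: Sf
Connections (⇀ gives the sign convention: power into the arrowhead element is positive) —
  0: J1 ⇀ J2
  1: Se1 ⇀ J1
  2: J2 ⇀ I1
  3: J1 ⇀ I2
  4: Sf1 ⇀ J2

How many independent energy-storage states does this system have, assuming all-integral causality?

2  (I1, I2 all integral)

β1 |J1  (source Se1 imposes e)
β4 |Sf1  (Sf1: flow source, stroke at near end)
β0 |J2  (J1: bond 1 brought effort, rest push out)
β3 |I2  (common-e at J1 fixed by 1)
β2 |I1  (J2 effort already set via bond 0)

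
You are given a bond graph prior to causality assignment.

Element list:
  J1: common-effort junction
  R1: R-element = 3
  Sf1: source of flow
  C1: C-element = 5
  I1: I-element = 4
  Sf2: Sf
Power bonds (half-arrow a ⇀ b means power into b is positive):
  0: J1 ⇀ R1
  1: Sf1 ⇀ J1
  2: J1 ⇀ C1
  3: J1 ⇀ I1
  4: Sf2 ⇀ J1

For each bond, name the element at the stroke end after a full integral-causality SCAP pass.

#1 stroke→Sf1  (Sf1 (Sf) sets flow on bond)
#4 stroke→Sf2  (Sf2 fixes flow; stroke at Sf2)
#2 stroke→J1  (C1 outputs effort q/C1)
#0 stroke→R1  (0-jn J1 has e-setter on 2)
#3 stroke→I1  (J1 effort already set via bond 2)

b0 stroke→R1
b1 stroke→Sf1
b2 stroke→J1
b3 stroke→I1
b4 stroke→Sf2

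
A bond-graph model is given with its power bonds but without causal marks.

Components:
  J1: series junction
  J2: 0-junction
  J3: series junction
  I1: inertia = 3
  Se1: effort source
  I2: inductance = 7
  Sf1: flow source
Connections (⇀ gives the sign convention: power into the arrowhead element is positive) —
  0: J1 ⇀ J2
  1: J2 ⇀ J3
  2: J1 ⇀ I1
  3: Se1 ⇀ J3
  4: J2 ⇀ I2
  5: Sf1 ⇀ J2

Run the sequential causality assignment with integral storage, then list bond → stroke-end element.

#0 stroke at J1
#1 stroke at J2
#2 stroke at I1
#3 stroke at J3
#4 stroke at I2
#5 stroke at Sf1

#3 stroke→J3  (Se1 (Se) sets effort on bond)
#5 stroke→Sf1  (source Sf1 imposes f)
#1 stroke→J2  (J3 needs exactly one f-in)
#0 stroke→J1  (J2: bond 1 brought effort, rest push out)
#4 stroke→I2  (0-jn J2 has e-setter on 1)
#2 stroke→I1  (only one flow-in slot at J1)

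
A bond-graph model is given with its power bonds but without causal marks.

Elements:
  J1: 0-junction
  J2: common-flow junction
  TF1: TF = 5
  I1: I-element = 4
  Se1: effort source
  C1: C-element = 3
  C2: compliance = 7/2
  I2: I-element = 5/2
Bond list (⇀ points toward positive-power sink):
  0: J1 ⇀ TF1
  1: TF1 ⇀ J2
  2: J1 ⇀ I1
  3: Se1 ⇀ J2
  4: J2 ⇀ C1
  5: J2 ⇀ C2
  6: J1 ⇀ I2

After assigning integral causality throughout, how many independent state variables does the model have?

4  (C1, C2, I1, I2 all integral)

b3 stroke→J2  (Se1 (Se) sets effort on bond)
b2 stroke→I1  (I1 outputs flow p/I1)
b4 stroke→J2  (C1: C, integral causality)
b5 stroke→J2  (C2: C, integral causality)
b1 stroke→TF1  (J2: last free bond brings flow in)
b0 stroke→J1  (TF1: transformer flips bond 1)
b6 stroke→I2  (0-jn J1 has e-setter on 0)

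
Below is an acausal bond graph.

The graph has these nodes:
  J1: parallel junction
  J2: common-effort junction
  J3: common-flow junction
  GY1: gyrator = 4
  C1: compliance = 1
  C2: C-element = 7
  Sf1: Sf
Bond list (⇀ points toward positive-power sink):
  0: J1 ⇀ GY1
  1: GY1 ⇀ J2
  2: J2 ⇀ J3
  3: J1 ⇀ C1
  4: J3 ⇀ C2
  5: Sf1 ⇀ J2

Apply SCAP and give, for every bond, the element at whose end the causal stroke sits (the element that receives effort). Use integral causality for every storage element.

#0 stroke at GY1
#1 stroke at GY1
#2 stroke at J2
#3 stroke at J1
#4 stroke at J3
#5 stroke at Sf1

#5 stroke→Sf1  (Sf1 fixes flow; stroke at Sf1)
#3 stroke→J1  (prefer integral on C1)
#0 stroke→GY1  (J1: bond 3 brought effort, rest push out)
#1 stroke→GY1  (GY GY1: same side as bond 0)
#2 stroke→J2  (closing 0-jn rule on J2)
#4 stroke→J3  (J3: bond 2 brought flow, rest push out)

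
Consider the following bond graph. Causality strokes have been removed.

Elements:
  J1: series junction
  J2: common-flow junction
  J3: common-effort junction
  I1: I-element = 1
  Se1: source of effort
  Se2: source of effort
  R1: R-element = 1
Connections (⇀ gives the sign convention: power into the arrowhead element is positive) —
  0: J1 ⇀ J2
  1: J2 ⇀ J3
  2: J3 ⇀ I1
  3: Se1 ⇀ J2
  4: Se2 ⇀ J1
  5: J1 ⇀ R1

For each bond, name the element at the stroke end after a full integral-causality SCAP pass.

bond 0 stroke at J2
bond 1 stroke at J3
bond 2 stroke at I1
bond 3 stroke at J2
bond 4 stroke at J1
bond 5 stroke at J1

bond 3 |J2  (Se1: effort source, stroke at far end)
bond 4 |J1  (Se2 (Se) sets effort on bond)
bond 2 |I1  (I1 integral (f out))
bond 1 |J3  (closing 0-jn rule on J3)
bond 0 |J2  (1-jn J2 has f-setter on 1)
bond 5 |J1  (1-jn J1 has f-setter on 0)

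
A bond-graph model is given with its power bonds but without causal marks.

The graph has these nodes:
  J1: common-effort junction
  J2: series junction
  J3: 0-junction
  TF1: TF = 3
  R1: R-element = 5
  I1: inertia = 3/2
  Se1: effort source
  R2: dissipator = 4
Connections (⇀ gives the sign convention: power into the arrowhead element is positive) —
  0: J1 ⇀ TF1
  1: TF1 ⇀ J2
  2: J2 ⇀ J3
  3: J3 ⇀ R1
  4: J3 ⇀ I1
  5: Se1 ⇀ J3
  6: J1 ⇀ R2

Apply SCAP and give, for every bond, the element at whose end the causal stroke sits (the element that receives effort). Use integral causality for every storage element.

β0 →J1
β1 →TF1
β2 →J2
β3 →R1
β4 →I1
β5 →J3
β6 →R2

b5 stroke→J3  (Se1 (Se) sets effort on bond)
b2 stroke→J2  (J3 effort already set via bond 5)
b3 stroke→R1  (0-jn J3 has e-setter on 5)
b4 stroke→I1  (J3 effort already set via bond 5)
b1 stroke→TF1  (only one flow-in slot at J2)
b0 stroke→J1  (TF1: transformer flips bond 1)
b6 stroke→R2  (common-e at J1 fixed by 0)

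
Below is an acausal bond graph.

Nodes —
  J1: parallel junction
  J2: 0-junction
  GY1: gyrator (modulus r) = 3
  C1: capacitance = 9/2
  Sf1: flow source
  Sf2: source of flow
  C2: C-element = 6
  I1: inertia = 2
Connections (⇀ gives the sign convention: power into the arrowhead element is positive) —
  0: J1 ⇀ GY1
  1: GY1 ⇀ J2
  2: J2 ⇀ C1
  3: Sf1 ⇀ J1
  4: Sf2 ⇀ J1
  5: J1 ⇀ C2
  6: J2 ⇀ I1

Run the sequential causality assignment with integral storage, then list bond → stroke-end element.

β3 →Sf1  (source Sf1 imposes f)
β4 →Sf2  (Sf2: flow source, stroke at near end)
β2 →J2  (C1 integral (e out))
β1 →GY1  (common-e at J2 fixed by 2)
β6 →I1  (J2: bond 2 brought effort, rest push out)
β0 →GY1  (GY GY1: same side as bond 1)
β5 →J1  (J1: last free bond brings effort in)

bond 0 stroke→GY1
bond 1 stroke→GY1
bond 2 stroke→J2
bond 3 stroke→Sf1
bond 4 stroke→Sf2
bond 5 stroke→J1
bond 6 stroke→I1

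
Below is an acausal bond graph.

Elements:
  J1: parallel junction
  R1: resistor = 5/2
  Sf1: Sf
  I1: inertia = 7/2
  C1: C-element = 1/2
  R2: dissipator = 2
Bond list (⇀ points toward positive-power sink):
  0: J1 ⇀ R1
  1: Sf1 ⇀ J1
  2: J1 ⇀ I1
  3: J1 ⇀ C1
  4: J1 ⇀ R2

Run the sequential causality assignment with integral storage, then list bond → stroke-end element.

#0 →R1
#1 →Sf1
#2 →I1
#3 →J1
#4 →R2

bond 1 |Sf1  (Sf1 fixes flow; stroke at Sf1)
bond 2 |I1  (I1: I, integral causality)
bond 3 |J1  (C1 outputs effort q/C1)
bond 0 |R1  (common-e at J1 fixed by 3)
bond 4 |R2  (J1 effort already set via bond 3)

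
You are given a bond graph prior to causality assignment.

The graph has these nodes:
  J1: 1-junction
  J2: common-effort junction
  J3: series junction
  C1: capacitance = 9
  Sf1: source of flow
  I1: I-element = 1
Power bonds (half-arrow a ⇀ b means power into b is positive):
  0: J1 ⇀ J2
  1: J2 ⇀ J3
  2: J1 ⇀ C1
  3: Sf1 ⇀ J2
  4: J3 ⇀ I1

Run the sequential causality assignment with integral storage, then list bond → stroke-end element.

#0 |J2
#1 |J3
#2 |J1
#3 |Sf1
#4 |I1

bond 3 stroke→Sf1  (Sf1: flow source, stroke at near end)
bond 2 stroke→J1  (C1: C, integral causality)
bond 0 stroke→J2  (only one flow-in slot at J1)
bond 1 stroke→J3  (J2: bond 0 brought effort, rest push out)
bond 4 stroke→I1  (J3: last free bond brings flow in)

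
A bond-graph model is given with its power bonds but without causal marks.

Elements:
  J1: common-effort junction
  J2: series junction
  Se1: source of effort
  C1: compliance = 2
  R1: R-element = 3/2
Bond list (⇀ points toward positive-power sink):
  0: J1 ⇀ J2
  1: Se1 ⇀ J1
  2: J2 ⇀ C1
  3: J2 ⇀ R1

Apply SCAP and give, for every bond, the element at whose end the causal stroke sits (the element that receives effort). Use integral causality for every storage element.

b0 →J2
b1 →J1
b2 →J2
b3 →R1

b1 stroke→J1  (Se1 (Se) sets effort on bond)
b0 stroke→J2  (common-e at J1 fixed by 1)
b2 stroke→J2  (prefer integral on C1)
b3 stroke→R1  (only one flow-in slot at J2)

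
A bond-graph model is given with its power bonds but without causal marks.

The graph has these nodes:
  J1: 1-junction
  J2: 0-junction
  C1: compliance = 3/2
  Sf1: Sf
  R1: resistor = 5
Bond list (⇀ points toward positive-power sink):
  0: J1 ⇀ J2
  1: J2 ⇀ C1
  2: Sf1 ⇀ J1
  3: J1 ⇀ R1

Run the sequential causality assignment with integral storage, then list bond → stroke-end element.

b2 →Sf1  (Sf1 fixes flow; stroke at Sf1)
b0 →J1  (J1 flow already set via bond 2)
b3 →J1  (1-jn J1 has f-setter on 2)
b1 →J2  (J2: last free bond brings effort in)

bond 0 stroke at J1
bond 1 stroke at J2
bond 2 stroke at Sf1
bond 3 stroke at J1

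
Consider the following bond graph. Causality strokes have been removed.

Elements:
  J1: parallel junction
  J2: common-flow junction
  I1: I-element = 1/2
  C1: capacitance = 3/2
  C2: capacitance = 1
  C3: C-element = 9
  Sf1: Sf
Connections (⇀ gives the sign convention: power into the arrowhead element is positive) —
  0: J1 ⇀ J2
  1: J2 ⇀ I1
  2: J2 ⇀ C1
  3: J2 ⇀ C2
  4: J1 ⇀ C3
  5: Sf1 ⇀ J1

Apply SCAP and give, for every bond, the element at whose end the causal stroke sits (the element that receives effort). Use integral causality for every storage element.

β5 stroke at Sf1  (Sf1 fixes flow; stroke at Sf1)
β1 stroke at I1  (prefer integral on I1)
β0 stroke at J2  (common-f at J2 fixed by 1)
β2 stroke at J2  (J2: bond 1 brought flow, rest push out)
β3 stroke at J2  (common-f at J2 fixed by 1)
β4 stroke at J1  (J1: last free bond brings effort in)

bond 0 →J2
bond 1 →I1
bond 2 →J2
bond 3 →J2
bond 4 →J1
bond 5 →Sf1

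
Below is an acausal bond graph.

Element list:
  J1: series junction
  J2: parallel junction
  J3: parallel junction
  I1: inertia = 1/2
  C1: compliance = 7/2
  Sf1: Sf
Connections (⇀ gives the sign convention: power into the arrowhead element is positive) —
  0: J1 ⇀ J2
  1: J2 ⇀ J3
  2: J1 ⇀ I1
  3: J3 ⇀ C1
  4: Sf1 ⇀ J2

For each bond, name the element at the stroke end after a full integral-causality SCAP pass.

bond 0 |J1
bond 1 |J2
bond 2 |I1
bond 3 |J3
bond 4 |Sf1

bond 4 stroke→Sf1  (Sf1 fixes flow; stroke at Sf1)
bond 2 stroke→I1  (I1: I, integral causality)
bond 0 stroke→J1  (1-jn J1 has f-setter on 2)
bond 1 stroke→J2  (only one effort-in slot at J2)
bond 3 stroke→J3  (closing 0-jn rule on J3)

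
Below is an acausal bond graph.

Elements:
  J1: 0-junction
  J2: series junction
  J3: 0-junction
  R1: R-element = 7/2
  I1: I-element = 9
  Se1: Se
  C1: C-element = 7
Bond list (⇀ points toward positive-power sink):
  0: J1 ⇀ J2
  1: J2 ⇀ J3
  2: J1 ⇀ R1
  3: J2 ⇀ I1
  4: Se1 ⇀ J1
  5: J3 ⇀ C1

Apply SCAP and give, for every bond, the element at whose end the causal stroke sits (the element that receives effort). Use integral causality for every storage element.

bond 4 stroke→J1  (Se1: effort source, stroke at far end)
bond 0 stroke→J2  (J1: bond 4 brought effort, rest push out)
bond 2 stroke→R1  (J1: bond 4 brought effort, rest push out)
bond 3 stroke→I1  (prefer integral on I1)
bond 1 stroke→J2  (1-jn J2 has f-setter on 3)
bond 5 stroke→J3  (closing 0-jn rule on J3)

#0 stroke→J2
#1 stroke→J2
#2 stroke→R1
#3 stroke→I1
#4 stroke→J1
#5 stroke→J3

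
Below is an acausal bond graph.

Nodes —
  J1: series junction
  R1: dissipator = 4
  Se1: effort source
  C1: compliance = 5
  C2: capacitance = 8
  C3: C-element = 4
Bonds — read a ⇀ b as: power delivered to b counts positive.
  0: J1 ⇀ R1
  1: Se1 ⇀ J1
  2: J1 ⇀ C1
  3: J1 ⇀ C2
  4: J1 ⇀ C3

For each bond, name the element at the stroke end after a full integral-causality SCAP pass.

#0 stroke at R1
#1 stroke at J1
#2 stroke at J1
#3 stroke at J1
#4 stroke at J1

#1 stroke at J1  (Se1: effort source, stroke at far end)
#2 stroke at J1  (C1: C, integral causality)
#3 stroke at J1  (prefer integral on C2)
#4 stroke at J1  (C3 outputs effort q/C3)
#0 stroke at R1  (only one flow-in slot at J1)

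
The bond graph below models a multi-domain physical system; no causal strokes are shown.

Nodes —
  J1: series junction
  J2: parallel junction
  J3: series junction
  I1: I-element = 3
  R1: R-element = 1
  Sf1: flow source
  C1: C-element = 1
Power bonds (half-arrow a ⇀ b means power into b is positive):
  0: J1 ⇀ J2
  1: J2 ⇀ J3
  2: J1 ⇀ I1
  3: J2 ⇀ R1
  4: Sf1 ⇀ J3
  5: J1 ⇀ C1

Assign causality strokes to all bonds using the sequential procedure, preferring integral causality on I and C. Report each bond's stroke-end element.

#4 |Sf1  (Sf1: flow source, stroke at near end)
#1 |J3  (1-jn J3 has f-setter on 4)
#2 |I1  (I1 outputs flow p/I1)
#0 |J1  (1-jn J1 has f-setter on 2)
#5 |J1  (common-f at J1 fixed by 2)
#3 |J2  (closing 0-jn rule on J2)

#0 →J1
#1 →J3
#2 →I1
#3 →J2
#4 →Sf1
#5 →J1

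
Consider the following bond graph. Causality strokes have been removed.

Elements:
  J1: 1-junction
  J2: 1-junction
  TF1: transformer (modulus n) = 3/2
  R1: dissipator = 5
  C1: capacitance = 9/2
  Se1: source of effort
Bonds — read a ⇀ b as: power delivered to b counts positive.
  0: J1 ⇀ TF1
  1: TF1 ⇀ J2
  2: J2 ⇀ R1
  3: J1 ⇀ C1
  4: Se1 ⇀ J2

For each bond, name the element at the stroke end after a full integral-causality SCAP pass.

bond 4 →J2  (Se1 fixes effort; stroke away)
bond 3 →J1  (prefer integral on C1)
bond 0 →TF1  (J1: last free bond brings flow in)
bond 1 →J2  (through TF1, causality passes straight; one stroke at TF1)
bond 2 →R1  (closing 1-jn rule on J2)

#0 →TF1
#1 →J2
#2 →R1
#3 →J1
#4 →J2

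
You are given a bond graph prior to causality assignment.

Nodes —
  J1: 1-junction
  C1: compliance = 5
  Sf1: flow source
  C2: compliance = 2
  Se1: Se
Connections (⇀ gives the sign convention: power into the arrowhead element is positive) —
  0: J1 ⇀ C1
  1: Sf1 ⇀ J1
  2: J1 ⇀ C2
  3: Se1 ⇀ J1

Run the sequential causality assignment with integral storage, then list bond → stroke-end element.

#0 →J1
#1 →Sf1
#2 →J1
#3 →J1

#1 →Sf1  (Sf1: flow source, stroke at near end)
#3 →J1  (Se1 fixes effort; stroke away)
#0 →J1  (1-jn J1 has f-setter on 1)
#2 →J1  (1-jn J1 has f-setter on 1)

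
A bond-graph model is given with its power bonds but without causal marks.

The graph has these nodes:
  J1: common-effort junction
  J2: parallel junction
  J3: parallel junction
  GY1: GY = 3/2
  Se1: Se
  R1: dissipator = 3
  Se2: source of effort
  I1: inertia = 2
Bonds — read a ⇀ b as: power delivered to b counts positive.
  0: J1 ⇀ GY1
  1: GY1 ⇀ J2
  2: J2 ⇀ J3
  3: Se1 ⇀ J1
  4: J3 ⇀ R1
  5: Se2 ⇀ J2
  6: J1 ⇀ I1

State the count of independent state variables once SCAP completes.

bond 3 →J1  (Se1 fixes effort; stroke away)
bond 5 →J2  (Se2 (Se) sets effort on bond)
bond 0 →GY1  (common-e at J1 fixed by 3)
bond 6 →I1  (J1: bond 3 brought effort, rest push out)
bond 1 →GY1  (0-jn J2 has e-setter on 5)
bond 2 →J3  (J2: bond 5 brought effort, rest push out)
bond 4 →R1  (0-jn J3 has e-setter on 2)

1  (I1 all integral)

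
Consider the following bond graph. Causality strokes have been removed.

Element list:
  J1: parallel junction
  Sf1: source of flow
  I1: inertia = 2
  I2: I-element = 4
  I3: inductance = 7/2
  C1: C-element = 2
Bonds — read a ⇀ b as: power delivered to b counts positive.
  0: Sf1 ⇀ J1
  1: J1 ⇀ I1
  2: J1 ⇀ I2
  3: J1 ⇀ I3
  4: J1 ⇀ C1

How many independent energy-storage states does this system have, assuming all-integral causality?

β0 stroke at Sf1  (Sf1 fixes flow; stroke at Sf1)
β1 stroke at I1  (I1 outputs flow p/I1)
β2 stroke at I2  (I2: I, integral causality)
β3 stroke at I3  (I3 outputs flow p/I3)
β4 stroke at J1  (J1 needs exactly one e-in)

4  (C1, I1, I2, I3 all integral)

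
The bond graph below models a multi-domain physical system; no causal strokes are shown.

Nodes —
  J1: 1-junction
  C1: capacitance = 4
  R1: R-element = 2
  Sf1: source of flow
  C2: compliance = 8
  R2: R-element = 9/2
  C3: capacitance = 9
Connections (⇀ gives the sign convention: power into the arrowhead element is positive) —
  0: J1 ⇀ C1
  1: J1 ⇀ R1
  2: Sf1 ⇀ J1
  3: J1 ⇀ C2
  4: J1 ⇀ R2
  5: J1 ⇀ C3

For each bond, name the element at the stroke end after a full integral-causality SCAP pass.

#0 →J1
#1 →J1
#2 →Sf1
#3 →J1
#4 →J1
#5 →J1

β2 stroke→Sf1  (Sf1 fixes flow; stroke at Sf1)
β0 stroke→J1  (J1: bond 2 brought flow, rest push out)
β1 stroke→J1  (1-jn J1 has f-setter on 2)
β3 stroke→J1  (1-jn J1 has f-setter on 2)
β4 stroke→J1  (J1 flow already set via bond 2)
β5 stroke→J1  (J1: bond 2 brought flow, rest push out)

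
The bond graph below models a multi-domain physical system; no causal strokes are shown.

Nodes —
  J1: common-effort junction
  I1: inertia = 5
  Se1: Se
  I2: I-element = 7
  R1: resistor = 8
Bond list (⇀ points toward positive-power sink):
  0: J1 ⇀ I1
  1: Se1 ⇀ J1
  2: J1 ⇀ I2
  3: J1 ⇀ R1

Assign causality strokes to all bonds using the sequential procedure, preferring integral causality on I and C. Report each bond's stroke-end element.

bond 1 |J1  (Se1 (Se) sets effort on bond)
bond 0 |I1  (0-jn J1 has e-setter on 1)
bond 2 |I2  (J1 effort already set via bond 1)
bond 3 |R1  (common-e at J1 fixed by 1)

b0 stroke→I1
b1 stroke→J1
b2 stroke→I2
b3 stroke→R1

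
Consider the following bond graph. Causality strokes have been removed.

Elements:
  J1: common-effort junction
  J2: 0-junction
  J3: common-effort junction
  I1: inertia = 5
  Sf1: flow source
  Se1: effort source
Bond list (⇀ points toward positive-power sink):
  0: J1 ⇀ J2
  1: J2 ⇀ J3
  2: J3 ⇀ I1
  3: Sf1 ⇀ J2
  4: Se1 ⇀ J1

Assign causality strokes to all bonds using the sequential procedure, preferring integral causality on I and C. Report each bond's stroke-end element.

#3 →Sf1  (Sf1 (Sf) sets flow on bond)
#4 →J1  (Se1: effort source, stroke at far end)
#0 →J2  (0-jn J1 has e-setter on 4)
#1 →J3  (0-jn J2 has e-setter on 0)
#2 →I1  (0-jn J3 has e-setter on 1)

#0 →J2
#1 →J3
#2 →I1
#3 →Sf1
#4 →J1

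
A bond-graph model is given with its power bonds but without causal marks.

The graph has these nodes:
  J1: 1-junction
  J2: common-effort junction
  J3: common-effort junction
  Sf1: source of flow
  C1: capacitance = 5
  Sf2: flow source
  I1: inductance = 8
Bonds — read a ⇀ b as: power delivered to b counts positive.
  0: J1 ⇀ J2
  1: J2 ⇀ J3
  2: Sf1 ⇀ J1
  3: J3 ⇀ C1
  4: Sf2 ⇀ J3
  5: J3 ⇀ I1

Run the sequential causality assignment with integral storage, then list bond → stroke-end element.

b0 →J1
b1 →J2
b2 →Sf1
b3 →J3
b4 →Sf2
b5 →I1

bond 2 |Sf1  (Sf1: flow source, stroke at near end)
bond 4 |Sf2  (Sf2 (Sf) sets flow on bond)
bond 0 |J1  (J1 flow already set via bond 2)
bond 1 |J2  (J2 needs exactly one e-in)
bond 3 |J3  (C1 outputs effort q/C1)
bond 5 |I1  (J3: bond 3 brought effort, rest push out)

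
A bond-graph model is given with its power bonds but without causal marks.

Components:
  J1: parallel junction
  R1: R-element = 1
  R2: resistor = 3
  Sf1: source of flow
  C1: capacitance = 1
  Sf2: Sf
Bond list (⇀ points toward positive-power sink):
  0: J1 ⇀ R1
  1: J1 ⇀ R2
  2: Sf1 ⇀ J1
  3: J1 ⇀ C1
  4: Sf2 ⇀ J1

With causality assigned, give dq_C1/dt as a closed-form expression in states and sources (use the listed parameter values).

dq_C1/dt = F_Sf1 + F_Sf2 - 4*q_C1/3

β2 →Sf1  (source Sf1 imposes f)
β4 →Sf2  (source Sf2 imposes f)
β3 →J1  (C1 outputs effort q/C1)
β0 →R1  (common-e at J1 fixed by 3)
β1 →R2  (J1 effort already set via bond 3)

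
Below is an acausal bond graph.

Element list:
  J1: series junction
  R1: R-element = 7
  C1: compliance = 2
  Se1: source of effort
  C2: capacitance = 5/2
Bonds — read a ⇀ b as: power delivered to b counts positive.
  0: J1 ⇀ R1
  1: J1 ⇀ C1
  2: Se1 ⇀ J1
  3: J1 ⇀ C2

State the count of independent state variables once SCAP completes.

2  (C1, C2 all integral)

β2 stroke→J1  (source Se1 imposes e)
β1 stroke→J1  (C1 integral (e out))
β3 stroke→J1  (C2 integral (e out))
β0 stroke→R1  (J1: last free bond brings flow in)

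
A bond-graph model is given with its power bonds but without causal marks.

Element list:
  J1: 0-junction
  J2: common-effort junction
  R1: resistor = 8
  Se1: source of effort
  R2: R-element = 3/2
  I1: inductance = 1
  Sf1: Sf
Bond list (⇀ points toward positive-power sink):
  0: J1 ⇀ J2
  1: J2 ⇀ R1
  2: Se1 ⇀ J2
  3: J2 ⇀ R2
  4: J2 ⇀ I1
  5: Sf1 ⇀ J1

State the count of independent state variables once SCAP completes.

#2 →J2  (Se1: effort source, stroke at far end)
#5 →Sf1  (Sf1 fixes flow; stroke at Sf1)
#0 →J1  (closing 0-jn rule on J1)
#1 →R1  (J2 effort already set via bond 2)
#3 →R2  (J2 effort already set via bond 2)
#4 →I1  (J2: bond 2 brought effort, rest push out)

1  (I1 all integral)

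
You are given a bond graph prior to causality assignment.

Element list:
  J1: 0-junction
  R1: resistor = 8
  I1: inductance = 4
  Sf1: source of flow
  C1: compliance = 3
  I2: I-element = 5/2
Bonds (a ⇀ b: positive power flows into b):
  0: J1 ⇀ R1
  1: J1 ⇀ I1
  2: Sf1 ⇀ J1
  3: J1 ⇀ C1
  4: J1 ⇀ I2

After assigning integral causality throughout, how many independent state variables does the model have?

3  (C1, I1, I2 all integral)

b2 stroke at Sf1  (Sf1: flow source, stroke at near end)
b1 stroke at I1  (I1: I, integral causality)
b3 stroke at J1  (C1 outputs effort q/C1)
b0 stroke at R1  (J1: bond 3 brought effort, rest push out)
b4 stroke at I2  (common-e at J1 fixed by 3)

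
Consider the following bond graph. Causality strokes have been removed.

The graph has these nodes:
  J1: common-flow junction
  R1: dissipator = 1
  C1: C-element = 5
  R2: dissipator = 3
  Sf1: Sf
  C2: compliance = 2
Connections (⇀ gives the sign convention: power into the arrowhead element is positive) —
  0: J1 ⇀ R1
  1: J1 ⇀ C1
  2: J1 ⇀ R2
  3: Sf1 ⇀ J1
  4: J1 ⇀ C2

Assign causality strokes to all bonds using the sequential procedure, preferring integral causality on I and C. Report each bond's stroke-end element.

β0 stroke→J1
β1 stroke→J1
β2 stroke→J1
β3 stroke→Sf1
β4 stroke→J1

b3 |Sf1  (Sf1 fixes flow; stroke at Sf1)
b0 |J1  (common-f at J1 fixed by 3)
b1 |J1  (1-jn J1 has f-setter on 3)
b2 |J1  (J1: bond 3 brought flow, rest push out)
b4 |J1  (J1 flow already set via bond 3)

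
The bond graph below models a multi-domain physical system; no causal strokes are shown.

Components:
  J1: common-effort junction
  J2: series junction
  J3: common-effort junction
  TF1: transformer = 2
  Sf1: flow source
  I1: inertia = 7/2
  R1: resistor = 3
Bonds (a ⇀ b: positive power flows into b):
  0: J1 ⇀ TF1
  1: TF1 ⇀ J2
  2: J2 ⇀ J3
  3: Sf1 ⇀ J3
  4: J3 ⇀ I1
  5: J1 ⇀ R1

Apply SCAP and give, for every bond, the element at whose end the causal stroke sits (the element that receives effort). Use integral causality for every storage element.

bond 3 stroke at Sf1  (Sf1: flow source, stroke at near end)
bond 4 stroke at I1  (I1 outputs flow p/I1)
bond 2 stroke at J3  (only one effort-in slot at J3)
bond 1 stroke at J2  (1-jn J2 has f-setter on 2)
bond 0 stroke at TF1  (TF1: transformer flips bond 1)
bond 5 stroke at J1  (J1: last free bond brings effort in)

β0 →TF1
β1 →J2
β2 →J3
β3 →Sf1
β4 →I1
β5 →J1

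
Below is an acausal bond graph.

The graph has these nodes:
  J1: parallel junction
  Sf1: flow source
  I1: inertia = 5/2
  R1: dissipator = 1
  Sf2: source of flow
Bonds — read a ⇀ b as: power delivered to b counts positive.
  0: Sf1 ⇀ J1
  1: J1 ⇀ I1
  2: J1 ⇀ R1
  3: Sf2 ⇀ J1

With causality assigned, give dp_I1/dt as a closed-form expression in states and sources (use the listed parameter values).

bond 0 stroke at Sf1  (Sf1 (Sf) sets flow on bond)
bond 3 stroke at Sf2  (Sf2: flow source, stroke at near end)
bond 1 stroke at I1  (I1 outputs flow p/I1)
bond 2 stroke at J1  (only one effort-in slot at J1)

dp_I1/dt = F_Sf1 + F_Sf2 - 2*p_I1/5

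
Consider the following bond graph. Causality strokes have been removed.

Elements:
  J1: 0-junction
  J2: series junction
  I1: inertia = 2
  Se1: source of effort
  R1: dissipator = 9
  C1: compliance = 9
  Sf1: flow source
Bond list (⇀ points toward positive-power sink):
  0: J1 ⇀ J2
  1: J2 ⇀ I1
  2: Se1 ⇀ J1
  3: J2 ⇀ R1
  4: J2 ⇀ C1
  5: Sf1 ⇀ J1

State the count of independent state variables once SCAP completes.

b2 stroke→J1  (Se1 (Se) sets effort on bond)
b5 stroke→Sf1  (Sf1 fixes flow; stroke at Sf1)
b0 stroke→J2  (J1: bond 2 brought effort, rest push out)
b1 stroke→I1  (I1: I, integral causality)
b3 stroke→J2  (J2 flow already set via bond 1)
b4 stroke→J2  (1-jn J2 has f-setter on 1)

2  (C1, I1 all integral)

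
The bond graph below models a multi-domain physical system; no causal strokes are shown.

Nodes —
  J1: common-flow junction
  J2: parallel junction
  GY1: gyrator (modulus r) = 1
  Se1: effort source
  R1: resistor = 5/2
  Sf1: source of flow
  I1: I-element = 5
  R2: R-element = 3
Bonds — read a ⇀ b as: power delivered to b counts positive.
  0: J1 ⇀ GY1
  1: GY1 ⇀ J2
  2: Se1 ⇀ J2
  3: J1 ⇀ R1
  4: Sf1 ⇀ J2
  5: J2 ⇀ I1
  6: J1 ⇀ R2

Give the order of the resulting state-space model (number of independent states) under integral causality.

b2 →J2  (Se1 fixes effort; stroke away)
b4 →Sf1  (Sf1: flow source, stroke at near end)
b1 →GY1  (0-jn J2 has e-setter on 2)
b5 →I1  (J2: bond 2 brought effort, rest push out)
b0 →GY1  (GY1: gyrator matches bond 1)
b3 →J1  (J1: bond 0 brought flow, rest push out)
b6 →J1  (1-jn J1 has f-setter on 0)

1  (I1 all integral)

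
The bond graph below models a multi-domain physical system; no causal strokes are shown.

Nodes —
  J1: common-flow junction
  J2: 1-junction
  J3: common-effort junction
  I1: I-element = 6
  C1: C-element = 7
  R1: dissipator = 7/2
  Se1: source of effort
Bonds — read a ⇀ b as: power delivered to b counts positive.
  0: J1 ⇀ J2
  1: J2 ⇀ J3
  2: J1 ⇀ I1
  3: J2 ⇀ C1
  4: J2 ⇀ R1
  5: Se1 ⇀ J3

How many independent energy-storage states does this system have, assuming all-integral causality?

2  (C1, I1 all integral)

#5 →J3  (source Se1 imposes e)
#1 →J2  (J3 effort already set via bond 5)
#2 →I1  (I1 integral (f out))
#0 →J1  (J1: bond 2 brought flow, rest push out)
#3 →J2  (J2 flow already set via bond 0)
#4 →J2  (J2 flow already set via bond 0)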